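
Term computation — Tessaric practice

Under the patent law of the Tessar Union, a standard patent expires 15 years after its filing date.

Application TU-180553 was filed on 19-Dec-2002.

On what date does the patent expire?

2017-12-19

Filing date + 15 years → 19 December 2017.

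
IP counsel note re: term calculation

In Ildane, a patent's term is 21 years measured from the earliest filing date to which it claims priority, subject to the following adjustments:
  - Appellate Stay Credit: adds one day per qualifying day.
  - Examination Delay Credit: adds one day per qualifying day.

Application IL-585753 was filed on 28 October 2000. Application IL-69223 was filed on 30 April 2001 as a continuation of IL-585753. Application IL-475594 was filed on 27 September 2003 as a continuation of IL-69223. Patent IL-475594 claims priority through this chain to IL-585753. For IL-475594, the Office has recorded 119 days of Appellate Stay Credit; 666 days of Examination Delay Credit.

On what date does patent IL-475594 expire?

Earliest priority filing: 28 October 2000.
Base term: 28 October 2000 + 21 years → 28 October 2021.
Appellate Stay Credit: +119 days → 24 February 2022.
Examination Delay Credit: +666 days → 22 December 2023.

December 22, 2023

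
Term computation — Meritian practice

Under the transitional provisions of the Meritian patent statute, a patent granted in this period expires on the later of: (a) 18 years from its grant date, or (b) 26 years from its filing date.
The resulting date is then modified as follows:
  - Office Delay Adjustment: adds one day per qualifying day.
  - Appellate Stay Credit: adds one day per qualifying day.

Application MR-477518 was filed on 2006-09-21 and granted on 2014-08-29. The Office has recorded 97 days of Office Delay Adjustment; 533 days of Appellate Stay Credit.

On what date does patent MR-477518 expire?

June 13, 2034

(a) grant + 18 years → 29 August 2032.
(b) filing + 26 years → 21 September 2032.
Later of the two: 21 September 2032.
Office Delay Adjustment: +97 days → 27 December 2032.
Appellate Stay Credit: +533 days → 13 June 2034.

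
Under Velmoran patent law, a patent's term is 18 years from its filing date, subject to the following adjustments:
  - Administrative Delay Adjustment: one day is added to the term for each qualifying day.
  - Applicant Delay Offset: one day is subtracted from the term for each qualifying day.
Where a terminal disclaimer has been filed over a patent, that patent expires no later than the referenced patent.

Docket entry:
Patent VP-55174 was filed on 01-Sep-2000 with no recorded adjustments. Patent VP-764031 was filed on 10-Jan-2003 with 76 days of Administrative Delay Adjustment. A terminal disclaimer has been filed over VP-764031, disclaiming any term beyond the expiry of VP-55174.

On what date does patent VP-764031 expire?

Natural term of VP-764031:
  Base: filing + 18 years → 10 January 2021.
  Administrative Delay Adjustment: +76 days → 27 March 2021.
Expiry of referenced patent VP-55174:
  Base: filing + 18 years → 1 September 2018.
Terminal disclaimer: VP-764031 expires on the earlier of 27 March 2021 and 1 September 2018.

2018-09-01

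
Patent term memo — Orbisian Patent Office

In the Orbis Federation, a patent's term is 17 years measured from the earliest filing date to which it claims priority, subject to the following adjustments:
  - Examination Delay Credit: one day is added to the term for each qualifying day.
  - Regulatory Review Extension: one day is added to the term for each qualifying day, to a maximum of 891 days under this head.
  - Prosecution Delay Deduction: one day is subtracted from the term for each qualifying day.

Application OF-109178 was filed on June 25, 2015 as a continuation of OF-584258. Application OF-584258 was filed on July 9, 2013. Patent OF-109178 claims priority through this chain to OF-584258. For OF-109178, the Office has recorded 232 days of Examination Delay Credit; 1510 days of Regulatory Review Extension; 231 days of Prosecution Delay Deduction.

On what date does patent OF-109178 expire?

2032-12-17

Earliest priority filing: 9 July 2013.
Base term: 9 July 2013 + 17 years → 9 July 2030.
Examination Delay Credit: +232 days → 26 February 2031.
Regulatory Review Extension: 1510 days claimed exceeds the 891-day cap, so +891 days → 5 August 2033.
Prosecution Delay Deduction: −231 days → 17 December 2032.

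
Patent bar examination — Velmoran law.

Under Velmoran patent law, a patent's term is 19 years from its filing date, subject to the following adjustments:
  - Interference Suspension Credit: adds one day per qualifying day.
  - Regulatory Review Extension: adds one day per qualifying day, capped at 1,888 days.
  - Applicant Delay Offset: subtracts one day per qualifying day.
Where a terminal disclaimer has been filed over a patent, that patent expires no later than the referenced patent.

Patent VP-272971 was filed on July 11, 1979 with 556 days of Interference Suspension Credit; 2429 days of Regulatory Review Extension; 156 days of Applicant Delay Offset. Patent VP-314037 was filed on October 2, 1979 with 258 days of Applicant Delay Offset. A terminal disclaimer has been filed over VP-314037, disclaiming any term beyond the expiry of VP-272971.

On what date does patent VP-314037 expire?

Natural term of VP-314037:
  Base: filing + 19 years → 2 October 1998.
  Applicant Delay Offset: −258 days → 17 January 1998.
Expiry of referenced patent VP-272971:
  Base: filing + 19 years → 11 July 1998.
  Interference Suspension Credit: +556 days → 18 January 2000.
  Regulatory Review Extension: 2429 days claimed exceeds the 1888-day cap, so +1888 days → 20 March 2005.
  Applicant Delay Offset: −156 days → 15 October 2004.
Terminal disclaimer: VP-314037 expires on the earlier of 17 January 1998 and 15 October 2004.

January 17, 1998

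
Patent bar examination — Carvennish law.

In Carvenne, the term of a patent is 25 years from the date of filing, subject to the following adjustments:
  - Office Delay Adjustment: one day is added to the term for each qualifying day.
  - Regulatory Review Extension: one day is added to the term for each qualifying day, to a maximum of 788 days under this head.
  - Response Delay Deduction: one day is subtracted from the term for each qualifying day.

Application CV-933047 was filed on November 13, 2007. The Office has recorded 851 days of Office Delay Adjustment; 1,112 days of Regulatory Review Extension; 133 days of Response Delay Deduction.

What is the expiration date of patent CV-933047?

2036-12-28

Base term: filing date + 25 years → 13 November 2032.
Office Delay Adjustment: +851 days → 14 March 2035.
Regulatory Review Extension: 1112 days claimed exceeds the 788-day cap, so +788 days → 10 May 2037.
Response Delay Deduction: −133 days → 28 December 2036.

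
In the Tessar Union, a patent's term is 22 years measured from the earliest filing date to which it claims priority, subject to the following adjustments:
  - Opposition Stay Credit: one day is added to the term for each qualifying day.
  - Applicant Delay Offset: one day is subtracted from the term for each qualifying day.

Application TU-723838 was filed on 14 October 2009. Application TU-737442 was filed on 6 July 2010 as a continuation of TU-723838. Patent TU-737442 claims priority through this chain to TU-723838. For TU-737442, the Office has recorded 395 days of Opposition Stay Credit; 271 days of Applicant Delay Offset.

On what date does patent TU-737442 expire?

2032-02-15

Earliest priority filing: 14 October 2009.
Base term: 14 October 2009 + 22 years → 14 October 2031.
Opposition Stay Credit: +395 days → 12 November 2032.
Applicant Delay Offset: −271 days → 15 February 2032.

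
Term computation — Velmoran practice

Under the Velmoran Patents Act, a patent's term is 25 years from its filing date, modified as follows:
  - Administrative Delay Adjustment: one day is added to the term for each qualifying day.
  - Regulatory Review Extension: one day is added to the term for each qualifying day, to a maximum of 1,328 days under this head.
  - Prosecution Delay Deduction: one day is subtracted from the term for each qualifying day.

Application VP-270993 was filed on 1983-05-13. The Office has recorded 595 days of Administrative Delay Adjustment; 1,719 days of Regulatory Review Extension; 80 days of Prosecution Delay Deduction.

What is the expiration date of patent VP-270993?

2013-05-30

Base term: filing date + 25 years → 13 May 2008.
Administrative Delay Adjustment: +595 days → 29 December 2009.
Regulatory Review Extension: 1719 days claimed exceeds the 1328-day cap, so +1328 days → 18 August 2013.
Prosecution Delay Deduction: −80 days → 30 May 2013.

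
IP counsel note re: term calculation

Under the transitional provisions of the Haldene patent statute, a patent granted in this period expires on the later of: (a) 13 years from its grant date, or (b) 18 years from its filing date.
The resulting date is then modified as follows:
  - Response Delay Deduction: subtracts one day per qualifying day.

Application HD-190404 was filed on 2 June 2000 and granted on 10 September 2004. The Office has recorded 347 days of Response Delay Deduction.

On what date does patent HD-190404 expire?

2017-06-20

(a) grant + 13 years → 10 September 2017.
(b) filing + 18 years → 2 June 2018.
Later of the two: 2 June 2018.
Response Delay Deduction: −347 days → 20 June 2017.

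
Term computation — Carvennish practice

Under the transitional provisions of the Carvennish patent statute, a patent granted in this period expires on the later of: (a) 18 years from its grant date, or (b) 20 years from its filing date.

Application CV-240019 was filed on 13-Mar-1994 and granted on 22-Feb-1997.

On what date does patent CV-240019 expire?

2015-02-22

(a) grant + 18 years → 22 February 2015.
(b) filing + 20 years → 13 March 2014.
Later of the two: 22 February 2015.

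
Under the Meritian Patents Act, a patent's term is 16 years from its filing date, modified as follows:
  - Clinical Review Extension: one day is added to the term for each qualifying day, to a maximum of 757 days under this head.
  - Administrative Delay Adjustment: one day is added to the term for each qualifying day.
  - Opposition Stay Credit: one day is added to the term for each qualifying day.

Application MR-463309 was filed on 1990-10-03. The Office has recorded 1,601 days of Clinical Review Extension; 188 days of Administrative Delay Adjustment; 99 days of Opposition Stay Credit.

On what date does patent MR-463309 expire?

2009-08-12

Base term: filing date + 16 years → 3 October 2006.
Clinical Review Extension: 1601 days claimed exceeds the 757-day cap, so +757 days → 29 October 2008.
Administrative Delay Adjustment: +188 days → 5 May 2009.
Opposition Stay Credit: +99 days → 12 August 2009.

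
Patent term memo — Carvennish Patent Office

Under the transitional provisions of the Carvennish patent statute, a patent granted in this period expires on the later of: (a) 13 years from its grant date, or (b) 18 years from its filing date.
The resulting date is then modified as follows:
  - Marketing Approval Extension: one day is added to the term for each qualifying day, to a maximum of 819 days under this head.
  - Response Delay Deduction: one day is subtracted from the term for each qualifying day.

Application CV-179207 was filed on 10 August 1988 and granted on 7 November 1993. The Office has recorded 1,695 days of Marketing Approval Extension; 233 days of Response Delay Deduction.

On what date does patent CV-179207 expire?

June 15, 2008

(a) grant + 13 years → 7 November 2006.
(b) filing + 18 years → 10 August 2006.
Later of the two: 7 November 2006.
Marketing Approval Extension: 1695 days claimed exceeds the 819-day cap, so +819 days → 3 February 2009.
Response Delay Deduction: −233 days → 15 June 2008.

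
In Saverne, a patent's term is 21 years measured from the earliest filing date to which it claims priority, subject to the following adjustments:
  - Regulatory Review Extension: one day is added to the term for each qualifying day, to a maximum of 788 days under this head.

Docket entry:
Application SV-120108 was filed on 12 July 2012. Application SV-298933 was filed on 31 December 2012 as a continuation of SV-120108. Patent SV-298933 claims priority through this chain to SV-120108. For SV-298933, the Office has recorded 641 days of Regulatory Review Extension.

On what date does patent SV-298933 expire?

2035-04-14

Earliest priority filing: 12 July 2012.
Base term: 12 July 2012 + 21 years → 12 July 2033.
Regulatory Review Extension: 641 days (within the 788-day cap) → +641 days → 14 April 2035.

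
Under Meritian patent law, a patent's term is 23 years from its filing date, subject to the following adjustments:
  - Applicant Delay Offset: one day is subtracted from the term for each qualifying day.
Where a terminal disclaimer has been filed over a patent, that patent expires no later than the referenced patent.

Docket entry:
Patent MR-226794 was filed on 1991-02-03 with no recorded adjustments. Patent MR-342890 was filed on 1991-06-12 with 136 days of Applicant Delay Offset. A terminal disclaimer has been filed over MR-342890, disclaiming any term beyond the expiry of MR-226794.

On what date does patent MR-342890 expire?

Natural term of MR-342890:
  Base: filing + 23 years → 12 June 2014.
  Applicant Delay Offset: −136 days → 27 January 2014.
Expiry of referenced patent MR-226794:
  Base: filing + 23 years → 3 February 2014.
Terminal disclaimer: MR-342890 expires on the earlier of 27 January 2014 and 3 February 2014.

2014-01-27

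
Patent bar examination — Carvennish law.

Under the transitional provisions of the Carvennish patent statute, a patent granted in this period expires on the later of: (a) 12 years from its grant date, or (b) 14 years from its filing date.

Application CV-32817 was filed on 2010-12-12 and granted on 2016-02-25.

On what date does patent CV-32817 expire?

(a) grant + 12 years → 25 February 2028.
(b) filing + 14 years → 12 December 2024.
Later of the two: 25 February 2028.

February 25, 2028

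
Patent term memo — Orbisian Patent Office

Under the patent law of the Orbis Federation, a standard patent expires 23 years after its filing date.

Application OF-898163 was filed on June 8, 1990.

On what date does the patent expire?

June 8, 2013

Filing date + 23 years → 8 June 2013.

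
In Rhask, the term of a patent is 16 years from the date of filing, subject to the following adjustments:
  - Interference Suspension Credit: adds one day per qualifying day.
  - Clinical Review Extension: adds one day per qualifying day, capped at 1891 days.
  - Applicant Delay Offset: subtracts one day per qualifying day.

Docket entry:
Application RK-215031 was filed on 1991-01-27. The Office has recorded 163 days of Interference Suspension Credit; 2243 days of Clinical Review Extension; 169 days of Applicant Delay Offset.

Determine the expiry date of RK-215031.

March 26, 2012

Base term: filing date + 16 years → 27 January 2007.
Interference Suspension Credit: +163 days → 9 July 2007.
Clinical Review Extension: 2243 days claimed exceeds the 1891-day cap, so +1891 days → 11 September 2012.
Applicant Delay Offset: −169 days → 26 March 2012.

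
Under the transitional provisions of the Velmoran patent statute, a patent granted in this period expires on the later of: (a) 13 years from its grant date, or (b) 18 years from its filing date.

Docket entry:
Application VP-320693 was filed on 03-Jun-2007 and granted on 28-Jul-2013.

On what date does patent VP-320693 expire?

(a) grant + 13 years → 28 July 2026.
(b) filing + 18 years → 3 June 2025.
Later of the two: 28 July 2026.

2026-07-28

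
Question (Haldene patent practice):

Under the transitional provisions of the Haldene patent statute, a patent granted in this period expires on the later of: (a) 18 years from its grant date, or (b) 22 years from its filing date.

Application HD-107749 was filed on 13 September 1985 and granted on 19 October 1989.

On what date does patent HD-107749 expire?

2007-10-19

(a) grant + 18 years → 19 October 2007.
(b) filing + 22 years → 13 September 2007.
Later of the two: 19 October 2007.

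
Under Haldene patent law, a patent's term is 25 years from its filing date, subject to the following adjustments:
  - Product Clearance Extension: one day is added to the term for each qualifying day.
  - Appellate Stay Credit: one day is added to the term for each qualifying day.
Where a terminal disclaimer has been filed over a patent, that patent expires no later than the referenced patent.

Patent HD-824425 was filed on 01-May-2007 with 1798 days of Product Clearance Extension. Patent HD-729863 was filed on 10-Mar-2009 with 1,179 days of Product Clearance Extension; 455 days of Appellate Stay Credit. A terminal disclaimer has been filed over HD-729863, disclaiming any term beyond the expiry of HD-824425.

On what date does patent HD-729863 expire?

Natural term of HD-729863:
  Base: filing + 25 years → 10 March 2034.
  Product Clearance Extension: +1179 days → 1 June 2037.
  Appellate Stay Credit: +455 days → 30 August 2038.
Expiry of referenced patent HD-824425:
  Base: filing + 25 years → 1 May 2032.
  Product Clearance Extension: +1798 days → 3 April 2037.
Terminal disclaimer: HD-729863 expires on the earlier of 30 August 2038 and 3 April 2037.

April 3, 2037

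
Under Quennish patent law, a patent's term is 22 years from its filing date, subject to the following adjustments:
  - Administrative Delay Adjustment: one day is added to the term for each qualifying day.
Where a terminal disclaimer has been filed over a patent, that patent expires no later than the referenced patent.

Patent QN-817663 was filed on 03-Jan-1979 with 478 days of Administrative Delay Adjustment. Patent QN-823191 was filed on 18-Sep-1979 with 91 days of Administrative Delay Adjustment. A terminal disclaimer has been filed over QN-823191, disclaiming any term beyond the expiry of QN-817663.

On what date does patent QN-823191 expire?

2001-12-18

Natural term of QN-823191:
  Base: filing + 22 years → 18 September 2001.
  Administrative Delay Adjustment: +91 days → 18 December 2001.
Expiry of referenced patent QN-817663:
  Base: filing + 22 years → 3 January 2001.
  Administrative Delay Adjustment: +478 days → 26 April 2002.
Terminal disclaimer: QN-823191 expires on the earlier of 18 December 2001 and 26 April 2002.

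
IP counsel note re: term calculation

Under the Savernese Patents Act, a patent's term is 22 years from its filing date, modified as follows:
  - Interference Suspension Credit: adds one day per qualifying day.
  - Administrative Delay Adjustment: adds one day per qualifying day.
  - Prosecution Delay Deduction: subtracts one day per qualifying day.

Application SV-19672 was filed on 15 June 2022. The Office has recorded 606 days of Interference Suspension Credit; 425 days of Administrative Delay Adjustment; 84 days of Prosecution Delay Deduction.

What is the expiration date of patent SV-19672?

Base term: filing date + 22 years → 15 June 2044.
Interference Suspension Credit: +606 days → 11 February 2046.
Administrative Delay Adjustment: +425 days → 12 April 2047.
Prosecution Delay Deduction: −84 days → 18 January 2047.

2047-01-18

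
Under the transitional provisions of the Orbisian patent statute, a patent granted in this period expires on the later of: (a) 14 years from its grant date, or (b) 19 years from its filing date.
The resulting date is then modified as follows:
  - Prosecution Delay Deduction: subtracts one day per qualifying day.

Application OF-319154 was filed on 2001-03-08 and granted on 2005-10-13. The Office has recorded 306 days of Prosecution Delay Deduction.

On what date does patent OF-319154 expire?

May 7, 2019

(a) grant + 14 years → 13 October 2019.
(b) filing + 19 years → 8 March 2020.
Later of the two: 8 March 2020.
Prosecution Delay Deduction: −306 days → 7 May 2019.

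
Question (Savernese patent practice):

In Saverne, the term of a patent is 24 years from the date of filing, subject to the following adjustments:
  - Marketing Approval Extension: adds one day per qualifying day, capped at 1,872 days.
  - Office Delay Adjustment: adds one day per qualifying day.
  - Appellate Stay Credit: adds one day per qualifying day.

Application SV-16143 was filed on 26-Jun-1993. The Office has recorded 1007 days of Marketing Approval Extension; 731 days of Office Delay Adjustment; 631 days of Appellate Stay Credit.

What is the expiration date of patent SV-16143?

Base term: filing date + 24 years → 26 June 2017.
Marketing Approval Extension: 1007 days (within the 1872-day cap) → +1007 days → 29 March 2020.
Office Delay Adjustment: +731 days → 30 March 2022.
Appellate Stay Credit: +631 days → 21 December 2023.

December 21, 2023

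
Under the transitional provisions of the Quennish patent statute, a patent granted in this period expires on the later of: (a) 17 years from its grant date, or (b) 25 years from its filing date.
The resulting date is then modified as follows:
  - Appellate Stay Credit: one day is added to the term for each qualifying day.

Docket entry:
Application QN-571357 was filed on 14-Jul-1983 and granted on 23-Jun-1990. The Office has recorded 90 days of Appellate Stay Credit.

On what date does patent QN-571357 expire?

2008-10-12

(a) grant + 17 years → 23 June 2007.
(b) filing + 25 years → 14 July 2008.
Later of the two: 14 July 2008.
Appellate Stay Credit: +90 days → 12 October 2008.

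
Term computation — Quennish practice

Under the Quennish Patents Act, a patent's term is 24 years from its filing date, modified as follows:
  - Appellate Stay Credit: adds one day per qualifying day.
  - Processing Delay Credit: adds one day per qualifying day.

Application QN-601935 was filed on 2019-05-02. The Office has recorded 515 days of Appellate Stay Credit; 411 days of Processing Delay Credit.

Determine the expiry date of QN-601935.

2045-11-13

Base term: filing date + 24 years → 2 May 2043.
Appellate Stay Credit: +515 days → 28 September 2044.
Processing Delay Credit: +411 days → 13 November 2045.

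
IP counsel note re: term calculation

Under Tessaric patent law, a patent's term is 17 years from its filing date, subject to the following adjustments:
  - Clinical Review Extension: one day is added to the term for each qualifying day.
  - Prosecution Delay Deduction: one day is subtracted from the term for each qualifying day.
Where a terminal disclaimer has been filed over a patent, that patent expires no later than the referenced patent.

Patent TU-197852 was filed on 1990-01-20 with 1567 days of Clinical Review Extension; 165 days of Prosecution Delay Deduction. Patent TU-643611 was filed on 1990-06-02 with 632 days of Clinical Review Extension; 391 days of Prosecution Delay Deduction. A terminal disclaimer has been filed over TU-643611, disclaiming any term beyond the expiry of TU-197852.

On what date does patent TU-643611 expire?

2008-01-29

Natural term of TU-643611:
  Base: filing + 17 years → 2 June 2007.
  Clinical Review Extension: +632 days → 23 February 2009.
  Prosecution Delay Deduction: −391 days → 29 January 2008.
Expiry of referenced patent TU-197852:
  Base: filing + 17 years → 20 January 2007.
  Clinical Review Extension: +1567 days → 6 May 2011.
  Prosecution Delay Deduction: −165 days → 22 November 2010.
Terminal disclaimer: TU-643611 expires on the earlier of 29 January 2008 and 22 November 2010.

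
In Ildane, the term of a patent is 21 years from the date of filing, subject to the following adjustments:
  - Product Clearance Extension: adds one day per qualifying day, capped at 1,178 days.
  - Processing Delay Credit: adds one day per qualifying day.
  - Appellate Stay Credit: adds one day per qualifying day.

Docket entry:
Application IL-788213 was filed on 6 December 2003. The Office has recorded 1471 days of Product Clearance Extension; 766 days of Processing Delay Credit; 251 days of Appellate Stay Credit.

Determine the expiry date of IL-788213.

2030-12-10

Base term: filing date + 21 years → 6 December 2024.
Product Clearance Extension: 1471 days claimed exceeds the 1178-day cap, so +1178 days → 27 February 2028.
Processing Delay Credit: +766 days → 3 April 2030.
Appellate Stay Credit: +251 days → 10 December 2030.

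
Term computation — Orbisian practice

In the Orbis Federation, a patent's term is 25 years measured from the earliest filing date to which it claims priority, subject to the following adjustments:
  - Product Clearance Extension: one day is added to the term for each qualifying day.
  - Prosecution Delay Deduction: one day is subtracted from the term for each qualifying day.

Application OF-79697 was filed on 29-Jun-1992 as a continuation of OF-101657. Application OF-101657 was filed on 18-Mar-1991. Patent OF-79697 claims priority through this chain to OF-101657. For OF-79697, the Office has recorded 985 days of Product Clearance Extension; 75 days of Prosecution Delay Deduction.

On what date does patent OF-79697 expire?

2018-09-14

Earliest priority filing: 18 March 1991.
Base term: 18 March 1991 + 25 years → 18 March 2016.
Product Clearance Extension: +985 days → 28 November 2018.
Prosecution Delay Deduction: −75 days → 14 September 2018.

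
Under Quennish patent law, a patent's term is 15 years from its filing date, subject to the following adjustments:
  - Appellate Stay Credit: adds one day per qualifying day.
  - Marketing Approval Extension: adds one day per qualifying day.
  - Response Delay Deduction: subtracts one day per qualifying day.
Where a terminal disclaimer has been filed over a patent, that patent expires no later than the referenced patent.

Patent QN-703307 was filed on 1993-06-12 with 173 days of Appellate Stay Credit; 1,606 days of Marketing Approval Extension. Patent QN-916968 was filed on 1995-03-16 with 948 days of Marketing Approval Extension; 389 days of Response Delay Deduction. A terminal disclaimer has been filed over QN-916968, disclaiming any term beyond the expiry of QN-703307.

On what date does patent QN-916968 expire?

Natural term of QN-916968:
  Base: filing + 15 years → 16 March 2010.
  Marketing Approval Extension: +948 days → 19 October 2012.
  Response Delay Deduction: −389 days → 26 September 2011.
Expiry of referenced patent QN-703307:
  Base: filing + 15 years → 12 June 2008.
  Appellate Stay Credit: +173 days → 2 December 2008.
  Marketing Approval Extension: +1606 days → 26 April 2013.
Terminal disclaimer: QN-916968 expires on the earlier of 26 September 2011 and 26 April 2013.

2011-09-26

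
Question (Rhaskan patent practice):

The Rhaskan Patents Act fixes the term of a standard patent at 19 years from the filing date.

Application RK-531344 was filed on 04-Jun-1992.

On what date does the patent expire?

Filing date + 19 years → 4 June 2011.

June 4, 2011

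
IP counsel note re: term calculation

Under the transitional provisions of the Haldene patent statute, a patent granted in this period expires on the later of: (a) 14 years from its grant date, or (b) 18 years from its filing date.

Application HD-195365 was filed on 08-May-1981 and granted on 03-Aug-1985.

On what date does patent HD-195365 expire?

(a) grant + 14 years → 3 August 1999.
(b) filing + 18 years → 8 May 1999.
Later of the two: 3 August 1999.

1999-08-03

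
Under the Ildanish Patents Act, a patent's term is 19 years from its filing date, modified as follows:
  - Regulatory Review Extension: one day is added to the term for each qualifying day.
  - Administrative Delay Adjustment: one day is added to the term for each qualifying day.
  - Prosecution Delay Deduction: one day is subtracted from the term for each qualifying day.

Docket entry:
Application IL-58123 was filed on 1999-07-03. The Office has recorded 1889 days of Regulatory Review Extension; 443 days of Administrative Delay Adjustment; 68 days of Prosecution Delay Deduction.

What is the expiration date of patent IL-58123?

2024-09-13

Base term: filing date + 19 years → 3 July 2018.
Regulatory Review Extension: +1889 days → 4 September 2023.
Administrative Delay Adjustment: +443 days → 20 November 2024.
Prosecution Delay Deduction: −68 days → 13 September 2024.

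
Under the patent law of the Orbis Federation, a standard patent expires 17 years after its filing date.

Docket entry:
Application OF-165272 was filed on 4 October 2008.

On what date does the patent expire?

Filing date + 17 years → 4 October 2025.

2025-10-04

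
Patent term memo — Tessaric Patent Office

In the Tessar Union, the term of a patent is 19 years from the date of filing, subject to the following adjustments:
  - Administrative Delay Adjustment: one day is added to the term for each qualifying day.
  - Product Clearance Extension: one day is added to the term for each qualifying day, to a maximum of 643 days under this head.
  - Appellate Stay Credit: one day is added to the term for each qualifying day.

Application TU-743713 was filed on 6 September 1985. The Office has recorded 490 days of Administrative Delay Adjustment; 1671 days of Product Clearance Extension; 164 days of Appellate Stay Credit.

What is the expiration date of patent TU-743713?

2008-03-26

Base term: filing date + 19 years → 6 September 2004.
Administrative Delay Adjustment: +490 days → 9 January 2006.
Product Clearance Extension: 1671 days claimed exceeds the 643-day cap, so +643 days → 14 October 2007.
Appellate Stay Credit: +164 days → 26 March 2008.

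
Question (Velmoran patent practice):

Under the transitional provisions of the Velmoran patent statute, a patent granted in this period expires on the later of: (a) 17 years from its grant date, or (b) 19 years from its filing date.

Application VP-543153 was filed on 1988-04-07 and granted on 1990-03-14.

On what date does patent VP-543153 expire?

April 7, 2007

(a) grant + 17 years → 14 March 2007.
(b) filing + 19 years → 7 April 2007.
Later of the two: 7 April 2007.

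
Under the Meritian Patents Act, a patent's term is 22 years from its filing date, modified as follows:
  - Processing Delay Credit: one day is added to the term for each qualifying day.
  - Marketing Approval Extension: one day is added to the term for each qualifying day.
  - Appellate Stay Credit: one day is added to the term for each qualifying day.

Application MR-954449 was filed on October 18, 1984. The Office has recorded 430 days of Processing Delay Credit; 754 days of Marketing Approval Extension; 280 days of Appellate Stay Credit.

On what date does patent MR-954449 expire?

2010-10-21

Base term: filing date + 22 years → 18 October 2006.
Processing Delay Credit: +430 days → 22 December 2007.
Marketing Approval Extension: +754 days → 14 January 2010.
Appellate Stay Credit: +280 days → 21 October 2010.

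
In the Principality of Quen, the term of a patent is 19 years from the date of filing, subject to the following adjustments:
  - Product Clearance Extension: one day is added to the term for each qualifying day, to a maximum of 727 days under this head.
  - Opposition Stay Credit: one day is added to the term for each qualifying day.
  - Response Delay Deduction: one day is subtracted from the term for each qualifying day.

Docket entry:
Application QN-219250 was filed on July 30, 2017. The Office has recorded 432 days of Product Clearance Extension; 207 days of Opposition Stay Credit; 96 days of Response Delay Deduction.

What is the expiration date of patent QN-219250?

Base term: filing date + 19 years → 30 July 2036.
Product Clearance Extension: 432 days (within the 727-day cap) → +432 days → 5 October 2037.
Opposition Stay Credit: +207 days → 30 April 2038.
Response Delay Deduction: −96 days → 24 January 2038.

2038-01-24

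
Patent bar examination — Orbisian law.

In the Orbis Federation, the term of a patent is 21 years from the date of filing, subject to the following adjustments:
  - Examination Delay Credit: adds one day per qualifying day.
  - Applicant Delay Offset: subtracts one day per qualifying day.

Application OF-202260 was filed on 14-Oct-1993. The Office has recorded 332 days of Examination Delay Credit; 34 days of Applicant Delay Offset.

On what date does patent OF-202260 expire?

August 8, 2015

Base term: filing date + 21 years → 14 October 2014.
Examination Delay Credit: +332 days → 11 September 2015.
Applicant Delay Offset: −34 days → 8 August 2015.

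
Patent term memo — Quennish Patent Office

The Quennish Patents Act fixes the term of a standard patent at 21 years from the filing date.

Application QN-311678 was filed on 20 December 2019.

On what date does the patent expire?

2040-12-20

Filing date + 21 years → 20 December 2040.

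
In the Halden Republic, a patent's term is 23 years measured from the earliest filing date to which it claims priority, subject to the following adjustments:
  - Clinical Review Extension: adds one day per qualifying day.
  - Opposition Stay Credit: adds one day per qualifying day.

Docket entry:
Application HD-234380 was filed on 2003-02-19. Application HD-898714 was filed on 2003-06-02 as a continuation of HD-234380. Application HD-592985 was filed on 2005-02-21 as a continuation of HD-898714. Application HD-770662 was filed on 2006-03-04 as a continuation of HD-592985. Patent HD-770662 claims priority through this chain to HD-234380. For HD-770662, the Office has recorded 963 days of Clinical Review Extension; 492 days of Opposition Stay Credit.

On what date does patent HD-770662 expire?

February 13, 2030

Earliest priority filing: 19 February 2003.
Base term: 19 February 2003 + 23 years → 19 February 2026.
Clinical Review Extension: +963 days → 9 October 2028.
Opposition Stay Credit: +492 days → 13 February 2030.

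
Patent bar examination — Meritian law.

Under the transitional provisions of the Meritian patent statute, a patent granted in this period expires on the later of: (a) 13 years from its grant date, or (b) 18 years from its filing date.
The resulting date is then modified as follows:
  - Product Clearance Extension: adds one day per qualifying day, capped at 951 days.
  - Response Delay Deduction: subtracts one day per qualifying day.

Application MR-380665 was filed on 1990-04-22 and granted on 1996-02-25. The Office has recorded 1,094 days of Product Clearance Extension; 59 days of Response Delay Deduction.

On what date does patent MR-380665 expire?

(a) grant + 13 years → 25 February 2009.
(b) filing + 18 years → 22 April 2008.
Later of the two: 25 February 2009.
Product Clearance Extension: 1094 days claimed exceeds the 951-day cap, so +951 days → 4 October 2011.
Response Delay Deduction: −59 days → 6 August 2011.

August 6, 2011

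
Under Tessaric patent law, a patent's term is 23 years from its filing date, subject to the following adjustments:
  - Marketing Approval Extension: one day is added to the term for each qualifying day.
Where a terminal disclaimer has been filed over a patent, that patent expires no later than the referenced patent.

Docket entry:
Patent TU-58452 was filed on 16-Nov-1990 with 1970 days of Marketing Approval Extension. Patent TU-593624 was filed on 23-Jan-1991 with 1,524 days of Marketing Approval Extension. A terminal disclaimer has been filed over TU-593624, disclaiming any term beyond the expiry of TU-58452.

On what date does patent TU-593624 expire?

March 27, 2018

Natural term of TU-593624:
  Base: filing + 23 years → 23 January 2014.
  Marketing Approval Extension: +1524 days → 27 March 2018.
Expiry of referenced patent TU-58452:
  Base: filing + 23 years → 16 November 2013.
  Marketing Approval Extension: +1970 days → 9 April 2019.
Terminal disclaimer: TU-593624 expires on the earlier of 27 March 2018 and 9 April 2019.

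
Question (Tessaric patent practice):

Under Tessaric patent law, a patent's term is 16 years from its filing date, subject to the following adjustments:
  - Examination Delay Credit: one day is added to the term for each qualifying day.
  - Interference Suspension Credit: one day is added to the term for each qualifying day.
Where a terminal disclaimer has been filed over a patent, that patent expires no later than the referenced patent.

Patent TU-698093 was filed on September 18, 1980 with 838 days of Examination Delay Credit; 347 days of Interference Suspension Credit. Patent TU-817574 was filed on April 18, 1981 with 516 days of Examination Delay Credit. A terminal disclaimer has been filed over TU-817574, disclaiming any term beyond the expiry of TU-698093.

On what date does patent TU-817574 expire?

September 16, 1998

Natural term of TU-817574:
  Base: filing + 16 years → 18 April 1997.
  Examination Delay Credit: +516 days → 16 September 1998.
Expiry of referenced patent TU-698093:
  Base: filing + 16 years → 18 September 1996.
  Examination Delay Credit: +838 days → 4 January 1999.
  Interference Suspension Credit: +347 days → 17 December 1999.
Terminal disclaimer: TU-817574 expires on the earlier of 16 September 1998 and 17 December 1999.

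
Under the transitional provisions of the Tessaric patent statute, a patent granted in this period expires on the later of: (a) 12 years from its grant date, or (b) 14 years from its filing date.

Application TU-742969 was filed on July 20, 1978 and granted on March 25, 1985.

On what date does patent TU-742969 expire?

(a) grant + 12 years → 25 March 1997.
(b) filing + 14 years → 20 July 1992.
Later of the two: 25 March 1997.

1997-03-25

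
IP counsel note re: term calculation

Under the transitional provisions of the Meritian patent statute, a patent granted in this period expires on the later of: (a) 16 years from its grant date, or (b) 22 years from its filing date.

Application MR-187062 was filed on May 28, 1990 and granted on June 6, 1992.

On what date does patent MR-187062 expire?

(a) grant + 16 years → 6 June 2008.
(b) filing + 22 years → 28 May 2012.
Later of the two: 28 May 2012.

2012-05-28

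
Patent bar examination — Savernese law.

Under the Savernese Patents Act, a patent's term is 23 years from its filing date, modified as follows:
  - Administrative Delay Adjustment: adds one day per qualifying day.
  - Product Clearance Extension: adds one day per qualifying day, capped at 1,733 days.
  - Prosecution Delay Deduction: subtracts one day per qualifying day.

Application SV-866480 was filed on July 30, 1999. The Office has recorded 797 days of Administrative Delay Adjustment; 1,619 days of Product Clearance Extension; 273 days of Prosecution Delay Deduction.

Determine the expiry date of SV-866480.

Base term: filing date + 23 years → 30 July 2022.
Administrative Delay Adjustment: +797 days → 4 October 2024.
Product Clearance Extension: 1619 days (within the 1733-day cap) → +1619 days → 11 March 2029.
Prosecution Delay Deduction: −273 days → 11 June 2028.

June 11, 2028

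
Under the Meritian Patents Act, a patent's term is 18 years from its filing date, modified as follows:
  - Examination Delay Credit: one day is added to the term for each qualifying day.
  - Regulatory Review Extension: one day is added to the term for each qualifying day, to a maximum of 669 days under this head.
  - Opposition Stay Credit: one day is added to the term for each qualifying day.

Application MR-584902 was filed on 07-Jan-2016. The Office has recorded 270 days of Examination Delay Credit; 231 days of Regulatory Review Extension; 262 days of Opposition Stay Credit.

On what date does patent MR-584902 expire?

2036-02-09

Base term: filing date + 18 years → 7 January 2034.
Examination Delay Credit: +270 days → 4 October 2034.
Regulatory Review Extension: 231 days (within the 669-day cap) → +231 days → 23 May 2035.
Opposition Stay Credit: +262 days → 9 February 2036.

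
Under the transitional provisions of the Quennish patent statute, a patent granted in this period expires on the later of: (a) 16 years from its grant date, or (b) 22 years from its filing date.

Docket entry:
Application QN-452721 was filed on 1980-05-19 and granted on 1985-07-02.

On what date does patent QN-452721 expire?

(a) grant + 16 years → 2 July 2001.
(b) filing + 22 years → 19 May 2002.
Later of the two: 19 May 2002.

2002-05-19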